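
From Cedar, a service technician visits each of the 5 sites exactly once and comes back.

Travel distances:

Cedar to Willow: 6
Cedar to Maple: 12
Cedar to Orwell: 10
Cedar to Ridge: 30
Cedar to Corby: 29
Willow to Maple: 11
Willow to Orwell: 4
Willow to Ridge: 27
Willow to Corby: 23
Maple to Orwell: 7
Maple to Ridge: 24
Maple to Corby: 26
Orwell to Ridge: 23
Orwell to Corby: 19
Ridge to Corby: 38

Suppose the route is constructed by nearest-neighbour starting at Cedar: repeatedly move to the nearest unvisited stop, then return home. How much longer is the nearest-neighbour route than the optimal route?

The nearest-neighbour route is 5 longer than optimal.

From Cedar: Willow=6, Orwell=10, Maple=12, Corby=29, Ridge=30 → choose Willow (6).
From Willow: Orwell=4, Maple=11, Corby=23, Ridge=27 → choose Orwell (4).
From Orwell: Maple=7, Corby=19, Ridge=23 → choose Maple (7).
From Maple: Ridge=24, Corby=26 → choose Ridge (24).
From Ridge: Corby=38 → choose Corby (38).
NN route Cedar → Willow → Orwell → Maple → Ridge → Corby → Cedar costs 108.
Optimal: Cedar → Willow → Orwell → Corby → Ridge → Maple → Cedar costs 103 (by enumerating all 60 distinct tours).
Excess = 108 − 103 = 5.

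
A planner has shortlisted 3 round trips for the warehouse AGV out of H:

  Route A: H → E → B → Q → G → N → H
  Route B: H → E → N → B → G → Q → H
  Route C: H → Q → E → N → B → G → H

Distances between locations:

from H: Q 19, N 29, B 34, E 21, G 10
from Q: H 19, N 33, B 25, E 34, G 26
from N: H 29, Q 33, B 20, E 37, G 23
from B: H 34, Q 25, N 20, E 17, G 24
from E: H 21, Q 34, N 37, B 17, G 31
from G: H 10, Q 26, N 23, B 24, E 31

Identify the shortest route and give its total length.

Route A: 21 + 17 + 25 + 26 + 23 + 29 = 141
Route B: 21 + 37 + 20 + 24 + 26 + 19 = 147
Route C: 19 + 34 + 37 + 20 + 24 + 10 = 144

Shortest is Route A, total 141.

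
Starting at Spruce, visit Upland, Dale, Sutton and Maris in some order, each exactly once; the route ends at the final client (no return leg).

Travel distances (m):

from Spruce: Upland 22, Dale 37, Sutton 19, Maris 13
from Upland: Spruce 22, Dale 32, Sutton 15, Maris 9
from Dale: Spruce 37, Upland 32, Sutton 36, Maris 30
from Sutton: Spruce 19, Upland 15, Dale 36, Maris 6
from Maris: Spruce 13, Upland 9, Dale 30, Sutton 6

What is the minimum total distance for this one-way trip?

There are 4! = 24 possible orderings.
Spruce - Upland - Dale - Sutton - Maris: 22+32+36+6 = 96
Spruce - Upland - Dale - Maris - Sutton: 22+32+30+6 = 90
Spruce - Upland - Sutton - Dale - Maris: 22+15+36+30 = 103
Spruce - Upland - Sutton - Maris - Dale: 22+15+6+30 = 73
Spruce - Upland - Maris - Dale - Sutton: 22+9+30+36 = 97
Spruce - Upland - Maris - Sutton - Dale: 22+9+6+36 = 73
Spruce - Dale - Upland - Sutton - Maris: 37+32+15+6 = 90
Spruce - Dale - Upland - Maris - Sutton: 37+32+9+6 = 84
Spruce - Dale - Sutton - Upland - Maris: 37+36+15+9 = 97
Spruce - Dale - Sutton - Maris - Upland: 37+36+6+9 = 88
Spruce - Dale - Maris - Upland - Sutton: 37+30+9+15 = 91
Spruce - Dale - Maris - Sutton - Upland: 37+30+6+15 = 88
Spruce - Sutton - Upland - Dale - Maris: 19+15+32+30 = 96
Spruce - Sutton - Upland - Maris - Dale: 19+15+9+30 = 73
… (10 more)
Spruce - Sutton - Maris - Upland - Dale: 19+6+9+32 = 66  ← best
The minimum is 66.
One shortest path: Spruce → Sutton → Maris → Upland → Dale.

66 m — the minimum one-way total.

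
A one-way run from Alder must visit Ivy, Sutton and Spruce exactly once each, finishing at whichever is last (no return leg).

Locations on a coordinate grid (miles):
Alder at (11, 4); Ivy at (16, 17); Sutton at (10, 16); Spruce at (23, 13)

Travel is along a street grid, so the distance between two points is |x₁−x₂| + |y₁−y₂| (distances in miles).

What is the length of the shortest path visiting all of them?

There are 3! = 6 possible orderings.
Alder→Ivy→Sutton→Spruce: 18+7+16 = 41
Alder→Ivy→Spruce→Sutton: 18+11+16 = 45
Alder→Sutton→Ivy→Spruce: 13+7+11 = 31
Alder→Sutton→Spruce→Ivy: 13+16+11 = 40
Alder→Spruce→Ivy→Sutton: 21+11+7 = 39
Alder→Spruce→Sutton→Ivy: 21+16+7 = 44
The minimum is 31.
One shortest path: Alder → Sutton → Ivy → Spruce.

Minimum one-way distance = 31 miles.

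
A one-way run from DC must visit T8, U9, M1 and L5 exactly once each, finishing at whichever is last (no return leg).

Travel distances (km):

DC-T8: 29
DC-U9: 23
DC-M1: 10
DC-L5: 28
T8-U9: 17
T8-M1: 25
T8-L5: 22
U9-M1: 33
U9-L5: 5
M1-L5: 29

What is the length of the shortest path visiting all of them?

There are 4! = 24 possible orderings.
DC → T8 → U9 → M1 → L5: 29+17+33+29 = 108
DC → T8 → U9 → L5 → M1: 29+17+5+29 = 80
DC → T8 → M1 → U9 → L5: 29+25+33+5 = 92
DC → T8 → M1 → L5 → U9: 29+25+29+5 = 88
DC → T8 → L5 → U9 → M1: 29+22+5+33 = 89
DC → T8 → L5 → M1 → U9: 29+22+29+33 = 113
DC → U9 → T8 → M1 → L5: 23+17+25+29 = 94
DC → U9 → T8 → L5 → M1: 23+17+22+29 = 91
DC → U9 → M1 → T8 → L5: 23+33+25+22 = 103
DC → U9 → M1 → L5 → T8: 23+33+29+22 = 107
DC → U9 → L5 → T8 → M1: 23+5+22+25 = 75
DC → U9 → L5 → M1 → T8: 23+5+29+25 = 82
DC → M1 → T8 → U9 → L5: 10+25+17+5 = 57
DC → M1 → T8 → L5 → U9: 10+25+22+5 = 62
… (10 more)
The minimum is 57.
One shortest path: DC → M1 → T8 → U9 → L5.

57 km — the minimum one-way total.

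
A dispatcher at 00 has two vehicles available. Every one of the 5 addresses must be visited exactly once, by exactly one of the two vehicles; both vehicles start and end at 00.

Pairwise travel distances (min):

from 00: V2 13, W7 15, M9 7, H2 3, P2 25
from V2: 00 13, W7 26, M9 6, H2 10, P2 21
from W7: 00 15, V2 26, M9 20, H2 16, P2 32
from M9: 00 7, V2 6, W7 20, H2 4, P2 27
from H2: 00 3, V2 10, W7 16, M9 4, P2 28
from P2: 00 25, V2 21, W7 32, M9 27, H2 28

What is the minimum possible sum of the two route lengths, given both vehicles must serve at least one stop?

Try each way of splitting the stops between the two vehicles (each non-empty) and, for each split, find the best tour for each vehicle:
  {V2} + {W7, M9, H2, P2}: 26 + 81 = 107
  {W7} + {V2, M9, H2, P2}: 30 + 59 = 89
  {V2, W7} + {M9, H2, P2}: 54 + 59 = 113
  {M9} + {V2, W7, H2, P2}: 14 + 81 = 95
  {V2, M9} + {W7, H2, P2}: 26 + 76 = 102
  {W7, M9} + {V2, H2, P2}: 42 + 59 = 101
  … (15 splits in total)
  {H2} + {V2, W7, M9, P2}: 6 + 81 = 87  ← best
Best: vehicle 1 00 → H2 → 00 = 6; vehicle 2 00 → W7 → P2 → V2 → M9 → 00 = 81; combined 87.

Minimum combined distance: 87 min.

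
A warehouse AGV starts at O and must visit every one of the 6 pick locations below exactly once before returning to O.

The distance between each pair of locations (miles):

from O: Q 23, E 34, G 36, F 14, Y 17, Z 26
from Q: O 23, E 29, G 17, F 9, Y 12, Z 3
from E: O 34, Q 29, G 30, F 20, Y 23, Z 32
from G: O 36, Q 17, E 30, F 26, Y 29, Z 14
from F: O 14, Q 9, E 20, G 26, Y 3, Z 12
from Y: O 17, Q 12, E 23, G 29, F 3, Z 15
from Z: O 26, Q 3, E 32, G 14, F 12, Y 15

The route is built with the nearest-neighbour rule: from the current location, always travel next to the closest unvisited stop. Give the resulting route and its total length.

O → [F:14 / Y:17 / Q:23 / Z:26 / E:34 / G:36] → F (14)
F → [Y:3 / Q:9 / Z:12 / E:20 / G:26] → Y (3)
Y → [Q:12 / Z:15 / E:23 / G:29] → Q (12)
Q → [Z:3 / G:17 / E:29] → Z (3)
Z → [G:14 / E:32] → G (14)
G → [E:30] → E (30)
Return E→O: 34.
Total = 14 + 3 + 12 + 3 + 14 + 30 + 34 = 110.

Total distance 110 miles via the nearest-neighbour route O → F → Y → Q → Z → G → E → O.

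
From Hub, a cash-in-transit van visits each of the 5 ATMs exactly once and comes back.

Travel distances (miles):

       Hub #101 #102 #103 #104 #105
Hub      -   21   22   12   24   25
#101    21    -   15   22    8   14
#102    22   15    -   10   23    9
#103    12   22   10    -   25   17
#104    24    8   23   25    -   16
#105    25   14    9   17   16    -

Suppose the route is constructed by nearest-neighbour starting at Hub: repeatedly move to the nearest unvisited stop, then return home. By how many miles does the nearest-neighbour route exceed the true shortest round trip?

The nearest-neighbour route is 1 miles longer than optimal.

From Hub: #103=12, #101=21, #102=22, #104=24, #105=25 → choose #103 (12).
From #103: #102=10, #105=17, #101=22, #104=25 → choose #102 (10).
From #102: #105=9, #101=15, #104=23 → choose #105 (9).
From #105: #101=14, #104=16 → choose #101 (14).
From #101: #104=8 → choose #104 (8).
NN route Hub → #103 → #102 → #105 → #101 → #104 → Hub costs 77.
Optimal: Hub → #101 → #104 → #105 → #102 → #103 → Hub costs 76 (by enumerating all 60 distinct tours).
Excess = 77 − 76 = 1.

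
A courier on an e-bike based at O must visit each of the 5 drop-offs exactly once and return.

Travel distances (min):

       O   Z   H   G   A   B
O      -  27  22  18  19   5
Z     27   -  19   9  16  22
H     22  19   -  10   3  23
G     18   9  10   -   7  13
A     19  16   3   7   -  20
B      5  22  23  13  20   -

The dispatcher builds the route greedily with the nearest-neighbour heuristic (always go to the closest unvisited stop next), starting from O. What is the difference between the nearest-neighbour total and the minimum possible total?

From O: B=5, G=18, A=19, H=22, Z=27 → choose B (5).
From B: G=13, A=20, Z=22, H=23 → choose G (13).
From G: A=7, Z=9, H=10 → choose A (7).
From A: H=3, Z=16 → choose H (3).
From H: Z=19 → choose Z (19).
NN route O → B → G → A → H → Z → O costs 74.
Optimal: O → H → A → Z → G → B → O costs 68 (by enumerating all 60 distinct tours).
Excess = 74 − 68 = 6.

Excess over optimum: 6 min.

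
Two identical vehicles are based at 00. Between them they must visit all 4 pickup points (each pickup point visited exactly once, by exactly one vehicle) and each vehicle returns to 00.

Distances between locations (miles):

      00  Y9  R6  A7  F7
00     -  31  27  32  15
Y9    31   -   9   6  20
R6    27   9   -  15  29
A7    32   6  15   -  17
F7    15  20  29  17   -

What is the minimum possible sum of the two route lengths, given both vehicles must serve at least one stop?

104 miles — the smallest possible combined total.

There are 2^3 − 1 = 7 ways to divide the 4 stops into two non-empty groups. For each, the best each vehicle can do is its own shortest tour through its group:
  {Y9} + {R6, A7, F7}: 62 + 74 = 136
  {R6} + {Y9, A7, F7}: 54 + 69 = 123
  {Y9, R6} + {A7, F7}: 67 + 64 = 131
  {A7} + {Y9, R6, F7}: 64 + 71 = 135
  {Y9, A7} + {R6, F7}: 69 + 71 = 140
  {R6, A7} + {Y9, F7}: 74 + 66 = 140
  … (7 splits in total)
  {Y9, R6, A7} + {F7}: 74 + 30 = 104  ← best
Best: vehicle 1 00 → R6 → Y9 → A7 → 00 = 74; vehicle 2 00 → F7 → 00 = 30; combined 104.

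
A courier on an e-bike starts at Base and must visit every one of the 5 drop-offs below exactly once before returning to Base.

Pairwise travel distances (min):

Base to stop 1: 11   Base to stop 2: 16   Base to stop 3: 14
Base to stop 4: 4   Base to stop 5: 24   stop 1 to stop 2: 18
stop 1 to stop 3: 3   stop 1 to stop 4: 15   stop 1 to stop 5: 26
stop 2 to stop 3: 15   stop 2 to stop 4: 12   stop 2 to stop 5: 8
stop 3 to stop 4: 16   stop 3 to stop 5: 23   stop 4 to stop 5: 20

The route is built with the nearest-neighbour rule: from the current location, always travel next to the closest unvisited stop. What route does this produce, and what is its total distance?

From Base: distances to unvisited — stop 4=4, stop 1=11, stop 3=14, stop 2=16, stop 5=24. Nearest is stop 4 (4).
From stop 4: distances to unvisited — stop 2=12, stop 1=15, stop 3=16, stop 5=20. Nearest is stop 2 (12).
From stop 2: distances to unvisited — stop 5=8, stop 3=15, stop 1=18. Nearest is stop 5 (8).
From stop 5: distances to unvisited — stop 3=23, stop 1=26. Nearest is stop 3 (23).
From stop 3: distances to unvisited — stop 1=3. Nearest is stop 1 (3).
Return stop 1→Base: 11.
Total = 4 + 12 + 8 + 23 + 3 + 11 = 61.

Nearest-neighbour total = 61 min; route Base → stop 4 → stop 2 → stop 5 → stop 3 → stop 1 → Base.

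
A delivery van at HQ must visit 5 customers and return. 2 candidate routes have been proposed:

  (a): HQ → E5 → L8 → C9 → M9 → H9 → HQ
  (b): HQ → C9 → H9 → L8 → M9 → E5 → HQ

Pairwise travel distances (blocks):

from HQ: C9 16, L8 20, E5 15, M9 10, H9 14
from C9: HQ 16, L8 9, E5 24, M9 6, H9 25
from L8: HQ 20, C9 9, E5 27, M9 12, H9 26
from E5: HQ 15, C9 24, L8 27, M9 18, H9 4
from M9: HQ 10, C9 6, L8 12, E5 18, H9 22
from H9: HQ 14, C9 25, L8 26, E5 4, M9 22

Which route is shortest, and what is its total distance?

(a): 15 + 27 + 9 + 6 + 22 + 14 = 93
(b): 16 + 25 + 26 + 12 + 18 + 15 = 112

93 blocks — (a) is the shortest.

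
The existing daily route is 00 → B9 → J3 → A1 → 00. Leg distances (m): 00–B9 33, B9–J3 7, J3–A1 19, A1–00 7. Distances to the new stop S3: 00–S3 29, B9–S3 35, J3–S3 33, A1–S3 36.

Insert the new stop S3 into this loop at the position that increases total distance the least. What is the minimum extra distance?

Insertion cost between consecutive stops i–j is d(i,S3) + d(S3,j) − d(i,j):
  between 00 and B9: 29 + 35 − 33 = 31
  between B9 and J3: 35 + 33 − 7 = 61
  between J3 and A1: 33 + 36 − 19 = 50
  between A1 and 00: 36 + 29 − 7 = 58
Cheapest insertion is between 00 and B9, adding 31.
New total = 66 + 31 = 97.

+31 m — insert S3 between 00 and B9.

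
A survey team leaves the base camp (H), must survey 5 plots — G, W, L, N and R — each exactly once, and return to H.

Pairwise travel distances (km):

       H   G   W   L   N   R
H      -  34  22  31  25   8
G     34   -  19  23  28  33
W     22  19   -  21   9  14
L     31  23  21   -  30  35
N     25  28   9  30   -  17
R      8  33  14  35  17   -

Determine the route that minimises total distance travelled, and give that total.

107 km — the shortest possible round trip.

H→G→W→L→N→R→H: 34+19+21+30+17+8 = 129
H→G→W→L→R→N→H: 34+19+21+35+17+25 = 151
H→G→W→N→L→R→H: 34+19+9+30+35+8 = 135
H→G→W→N→R→L→H: 34+19+9+17+35+31 = 145
H→G→W→R→L→N→H: 34+19+14+35+30+25 = 157
H→G→W→R→N→L→H: 34+19+14+17+30+31 = 145
H→G→L→W→N→R→H: 34+23+21+9+17+8 = 112
H→G→L→W→R→N→H: 34+23+21+14+17+25 = 134
H→G→L→N→W→R→H: 34+23+30+9+14+8 = 118
H→G→L→N→R→W→H: 34+23+30+17+14+22 = 140
H→G→L→R→W→N→H: 34+23+35+14+9+25 = 140
H→G→L→R→N→W→H: 34+23+35+17+9+22 = 140
H→G→N→W→L→R→H: 34+28+9+21+35+8 = 135
H→G→N→W→R→L→H: 34+28+9+14+35+31 = 151
… (46 more)
H→L→G→W→N→R→H: 31+23+19+9+17+8 = 107  ← best
The minimum is 107.
One optimal route: H → L → G → W → N → R → H (or its reverse).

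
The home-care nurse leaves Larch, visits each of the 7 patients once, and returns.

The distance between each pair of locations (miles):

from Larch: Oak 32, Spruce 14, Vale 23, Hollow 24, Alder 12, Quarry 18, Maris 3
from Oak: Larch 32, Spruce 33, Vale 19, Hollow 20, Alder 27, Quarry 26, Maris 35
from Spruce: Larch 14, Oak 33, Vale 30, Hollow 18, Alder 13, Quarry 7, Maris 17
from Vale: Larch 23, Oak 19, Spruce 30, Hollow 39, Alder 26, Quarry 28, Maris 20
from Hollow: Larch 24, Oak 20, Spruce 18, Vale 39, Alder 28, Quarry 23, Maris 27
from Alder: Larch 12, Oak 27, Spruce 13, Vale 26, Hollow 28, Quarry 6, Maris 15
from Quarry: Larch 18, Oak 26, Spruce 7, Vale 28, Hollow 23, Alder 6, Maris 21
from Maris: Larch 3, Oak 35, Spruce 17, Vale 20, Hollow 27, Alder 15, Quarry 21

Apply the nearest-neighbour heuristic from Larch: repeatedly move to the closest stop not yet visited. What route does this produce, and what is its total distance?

From Larch: distances to unvisited — Maris=3, Alder=12, Spruce=14, Quarry=18, Vale=23, Hollow=24, Oak=32. Nearest is Maris (3).
From Maris: distances to unvisited — Alder=15, Spruce=17, Vale=20, Quarry=21, Hollow=27, Oak=35. Nearest is Alder (15).
From Alder: distances to unvisited — Quarry=6, Spruce=13, Vale=26, Oak=27, Hollow=28. Nearest is Quarry (6).
From Quarry: distances to unvisited — Spruce=7, Hollow=23, Oak=26, Vale=28. Nearest is Spruce (7).
From Spruce: distances to unvisited — Hollow=18, Vale=30, Oak=33. Nearest is Hollow (18).
From Hollow: distances to unvisited — Oak=20, Vale=39. Nearest is Oak (20).
From Oak: distances to unvisited — Vale=19. Nearest is Vale (19).
Return Vale→Larch: 23.
Total = 3 + 15 + 6 + 7 + 18 + 20 + 19 + 23 = 111.

111 miles along Larch → Maris → Alder → Quarry → Spruce → Hollow → Oak → Vale → Larch.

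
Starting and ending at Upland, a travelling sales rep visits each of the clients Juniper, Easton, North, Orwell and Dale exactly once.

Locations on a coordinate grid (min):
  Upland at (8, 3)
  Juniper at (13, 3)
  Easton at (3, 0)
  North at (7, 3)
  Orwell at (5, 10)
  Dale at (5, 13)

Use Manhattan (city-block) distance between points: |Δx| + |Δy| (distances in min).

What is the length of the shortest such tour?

Upland→Juniper→Easton→North→Orwell→Dale→Upland: 5+13+7+9+3+13 = 50
Upland→Juniper→Easton→North→Dale→Orwell→Upland: 5+13+7+12+3+10 = 50
Upland→Juniper→Easton→Orwell→North→Dale→Upland: 5+13+12+9+12+13 = 64
Upland→Juniper→Easton→Orwell→Dale→North→Upland: 5+13+12+3+12+1 = 46
Upland→Juniper→Easton→Dale→North→Orwell→Upland: 5+13+15+12+9+10 = 64
Upland→Juniper→Easton→Dale→Orwell→North→Upland: 5+13+15+3+9+1 = 46
Upland→Juniper→North→Easton→Orwell→Dale→Upland: 5+6+7+12+3+13 = 46
Upland→Juniper→North→Easton→Dale→Orwell→Upland: 5+6+7+15+3+10 = 46
Upland→Juniper→North→Orwell→Easton→Dale→Upland: 5+6+9+12+15+13 = 60
Upland→Juniper→North→Orwell→Dale→Easton→Upland: 5+6+9+3+15+8 = 46
Upland→Juniper→North→Dale→Easton→Orwell→Upland: 5+6+12+15+12+10 = 60
Upland→Juniper→North→Dale→Orwell→Easton→Upland: 5+6+12+3+12+8 = 46
Upland→Juniper→Orwell→Easton→North→Dale→Upland: 5+15+12+7+12+13 = 64
Upland→Juniper→Orwell→Easton→Dale→North→Upland: 5+15+12+15+12+1 = 60
… (46 more)
The minimum is 46.
One optimal route: Upland → Juniper → Easton → Orwell → Dale → North → Upland (or its reverse).

Shortest round trip = 46 min.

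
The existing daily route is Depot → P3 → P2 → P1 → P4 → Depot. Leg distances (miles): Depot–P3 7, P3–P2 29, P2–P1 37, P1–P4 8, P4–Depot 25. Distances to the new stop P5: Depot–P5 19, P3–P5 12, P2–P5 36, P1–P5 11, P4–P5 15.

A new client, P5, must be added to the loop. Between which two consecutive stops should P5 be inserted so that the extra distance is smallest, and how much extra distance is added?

Adding 9 miles by placing P5 on the P4–Depot leg.

Insertion cost between consecutive stops i–j is d(i,P5) + d(P5,j) − d(i,j):
  between Depot and P3: 19 + 12 − 7 = 24
  between P3 and P2: 12 + 36 − 29 = 19
  between P2 and P1: 36 + 11 − 37 = 10
  between P1 and P4: 11 + 15 − 8 = 18
  between P4 and Depot: 15 + 19 − 25 = 9
Cheapest insertion is between P4 and Depot, adding 9.
New total = 106 + 9 = 115.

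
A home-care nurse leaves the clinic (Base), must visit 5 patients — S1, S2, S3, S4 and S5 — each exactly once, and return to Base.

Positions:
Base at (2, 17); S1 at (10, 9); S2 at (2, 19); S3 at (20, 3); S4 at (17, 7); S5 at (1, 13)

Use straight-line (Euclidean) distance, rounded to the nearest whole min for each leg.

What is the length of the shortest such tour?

With 5 stops there are 5!/2 = 60 distinct round trips (a route and its reverse cost the same).
Base → S1 → S2 → S3 → S4 → S5 → Base: 11+13+24+5+17+4 = 74
Base → S1 → S2 → S3 → S5 → S4 → Base: 11+13+24+21+17+18 = 104
Base → S1 → S2 → S4 → S3 → S5 → Base: 11+13+19+5+21+4 = 73
Base → S1 → S2 → S4 → S5 → S3 → Base: 11+13+19+17+21+23 = 104
Base → S1 → S2 → S5 → S3 → S4 → Base: 11+13+6+21+5+18 = 74
Base → S1 → S2 → S5 → S4 → S3 → Base: 11+13+6+17+5+23 = 75
Base → S1 → S3 → S2 → S4 → S5 → Base: 11+12+24+19+17+4 = 87
Base → S1 → S3 → S2 → S5 → S4 → Base: 11+12+24+6+17+18 = 88
Base → S1 → S3 → S4 → S2 → S5 → Base: 11+12+5+19+6+4 = 57
Base → S1 → S3 → S4 → S5 → S2 → Base: 11+12+5+17+6+2 = 53
Base → S1 → S3 → S5 → S2 → S4 → Base: 11+12+21+6+19+18 = 87
Base → S1 → S3 → S5 → S4 → S2 → Base: 11+12+21+17+19+2 = 82
Base → S1 → S4 → S2 → S3 → S5 → Base: 11+7+19+24+21+4 = 86
Base → S1 → S4 → S2 → S5 → S3 → Base: 11+7+19+6+21+23 = 87
… (46 more)
Base → S1 → S4 → S3 → S5 → S2 → Base: 11+7+5+21+6+2 = 52  ← best
The minimum is 52.
One optimal route: Base → S1 → S4 → S3 → S5 → S2 → Base (or its reverse).

52 min — the shortest possible round trip.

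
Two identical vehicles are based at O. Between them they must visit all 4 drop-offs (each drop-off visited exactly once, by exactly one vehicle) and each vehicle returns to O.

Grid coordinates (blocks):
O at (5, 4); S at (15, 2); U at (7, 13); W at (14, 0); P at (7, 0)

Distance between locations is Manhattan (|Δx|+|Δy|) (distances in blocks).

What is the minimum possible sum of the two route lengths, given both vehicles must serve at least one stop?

Check every non-empty split of the stops between the two vehicles; for each half take its own optimal tour:
  {S} + {U, W, P}: 24 + 44 = 68
  {U} + {S, W, P}: 22 + 28 = 50
  {S, U} + {W, P}: 42 + 26 = 68
  {W} + {S, U, P}: 26 + 46 = 72
  {S, W} + {U, P}: 28 + 30 = 58
  {U, W} + {S, P}: 44 + 28 = 72
  … (7 splits in total)
Best: vehicle 1 O → U → O = 22; vehicle 2 O → S → W → P → O = 28; combined 50.

50 blocks — the smallest possible combined total.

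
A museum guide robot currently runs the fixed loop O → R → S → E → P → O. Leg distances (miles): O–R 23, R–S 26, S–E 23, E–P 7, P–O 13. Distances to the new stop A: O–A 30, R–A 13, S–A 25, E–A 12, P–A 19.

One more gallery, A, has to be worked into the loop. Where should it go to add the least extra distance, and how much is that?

+12 miles — insert A between R and S.

Insertion cost between consecutive stops i–j is d(i,A) + d(A,j) − d(i,j):
  between O and R: 30 + 13 − 23 = 20
  between R and S: 13 + 25 − 26 = 12
  between S and E: 25 + 12 − 23 = 14
  between E and P: 12 + 19 − 7 = 24
  between P and O: 19 + 30 − 13 = 36
Cheapest insertion is between R and S, adding 12.
New total = 92 + 12 = 104.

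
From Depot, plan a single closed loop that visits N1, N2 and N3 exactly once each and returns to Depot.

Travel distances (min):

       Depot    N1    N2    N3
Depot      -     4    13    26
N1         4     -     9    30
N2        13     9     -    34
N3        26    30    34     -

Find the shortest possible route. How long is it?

Shortest round trip = 73 min.

Depot→N1→N2→N3→Depot: 4+9+34+26 = 73
Depot→N1→N3→N2→Depot: 4+30+34+13 = 81
Depot→N2→N1→N3→Depot: 13+9+30+26 = 78
The minimum is 73.
One optimal route: Depot → N1 → N2 → N3 → Depot (or its reverse).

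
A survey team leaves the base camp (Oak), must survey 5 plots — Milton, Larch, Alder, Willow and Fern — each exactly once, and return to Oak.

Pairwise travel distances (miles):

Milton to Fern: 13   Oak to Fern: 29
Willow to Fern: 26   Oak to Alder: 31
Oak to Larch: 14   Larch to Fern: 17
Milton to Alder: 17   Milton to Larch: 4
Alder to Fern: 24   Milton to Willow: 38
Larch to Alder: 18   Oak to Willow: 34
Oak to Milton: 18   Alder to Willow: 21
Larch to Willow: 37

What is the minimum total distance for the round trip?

Minimum total distance: 109 miles.

Oak → Milton → Larch → Alder → Willow → Fern → Oak: 18+4+18+21+26+29 = 116
Oak → Milton → Larch → Alder → Fern → Willow → Oak: 18+4+18+24+26+34 = 124
Oak → Milton → Larch → Willow → Alder → Fern → Oak: 18+4+37+21+24+29 = 133
Oak → Milton → Larch → Willow → Fern → Alder → Oak: 18+4+37+26+24+31 = 140
Oak → Milton → Larch → Fern → Alder → Willow → Oak: 18+4+17+24+21+34 = 118
Oak → Milton → Larch → Fern → Willow → Alder → Oak: 18+4+17+26+21+31 = 117
Oak → Milton → Alder → Larch → Willow → Fern → Oak: 18+17+18+37+26+29 = 145
Oak → Milton → Alder → Larch → Fern → Willow → Oak: 18+17+18+17+26+34 = 130
Oak → Milton → Alder → Willow → Larch → Fern → Oak: 18+17+21+37+17+29 = 139
Oak → Milton → Alder → Willow → Fern → Larch → Oak: 18+17+21+26+17+14 = 113
Oak → Milton → Alder → Fern → Larch → Willow → Oak: 18+17+24+17+37+34 = 147
Oak → Milton → Alder → Fern → Willow → Larch → Oak: 18+17+24+26+37+14 = 136
Oak → Milton → Willow → Larch → Alder → Fern → Oak: 18+38+37+18+24+29 = 164
Oak → Milton → Willow → Larch → Fern → Alder → Oak: 18+38+37+17+24+31 = 165
… (46 more)
Oak → Larch → Milton → Fern → Willow → Alder → Oak: 14+4+13+26+21+31 = 109  ← best
The minimum is 109.
One optimal route: Oak → Larch → Milton → Fern → Willow → Alder → Oak (or its reverse).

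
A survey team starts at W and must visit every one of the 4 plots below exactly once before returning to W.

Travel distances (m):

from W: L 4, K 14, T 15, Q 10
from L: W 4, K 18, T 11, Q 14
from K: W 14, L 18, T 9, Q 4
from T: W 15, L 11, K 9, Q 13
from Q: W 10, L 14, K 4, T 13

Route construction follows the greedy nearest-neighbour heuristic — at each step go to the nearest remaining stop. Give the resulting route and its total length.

Total distance 38 m via the nearest-neighbour route W → L → T → K → Q → W.

At W the remaining stops are L 4, Q 10, K 14, T 15; go to L.
At L the remaining stops are T 11, Q 14, K 18; go to T.
At T the remaining stops are K 9, Q 13; go to K.
At K the remaining stops are Q 4; go to Q.
Return Q→W: 10.
Total = 4 + 11 + 9 + 4 + 10 = 38.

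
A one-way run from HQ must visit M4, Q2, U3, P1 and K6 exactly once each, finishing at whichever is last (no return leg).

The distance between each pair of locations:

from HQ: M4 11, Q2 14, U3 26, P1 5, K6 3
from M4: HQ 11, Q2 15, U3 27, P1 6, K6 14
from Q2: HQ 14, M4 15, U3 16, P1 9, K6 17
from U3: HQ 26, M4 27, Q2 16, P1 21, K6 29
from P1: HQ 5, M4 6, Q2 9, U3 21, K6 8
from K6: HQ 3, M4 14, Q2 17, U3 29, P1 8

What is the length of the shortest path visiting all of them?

There are 5! = 120 possible orderings.
HQ→M4→Q2→U3→P1→K6: 11+15+16+21+8 = 71
HQ→M4→Q2→U3→K6→P1: 11+15+16+29+8 = 79
HQ→M4→Q2→P1→U3→K6: 11+15+9+21+29 = 85
HQ→M4→Q2→P1→K6→U3: 11+15+9+8+29 = 72
HQ→M4→Q2→K6→U3→P1: 11+15+17+29+21 = 93
HQ→M4→Q2→K6→P1→U3: 11+15+17+8+21 = 72
HQ→M4→U3→Q2→P1→K6: 11+27+16+9+8 = 71
HQ→M4→U3→Q2→K6→P1: 11+27+16+17+8 = 79
HQ→M4→U3→P1→Q2→K6: 11+27+21+9+17 = 85
HQ→M4→U3→P1→K6→Q2: 11+27+21+8+17 = 84
HQ→M4→U3→K6→Q2→P1: 11+27+29+17+9 = 93
HQ→M4→U3→K6→P1→Q2: 11+27+29+8+9 = 84
HQ→M4→P1→Q2→U3→K6: 11+6+9+16+29 = 71
HQ→M4→P1→Q2→K6→U3: 11+6+9+17+29 = 72
… (106 more)
HQ→K6→M4→P1→Q2→U3: 3+14+6+9+16 = 48  ← best
The minimum is 48.
One shortest path: HQ → K6 → M4 → P1 → Q2 → U3.

48 — the minimum one-way total.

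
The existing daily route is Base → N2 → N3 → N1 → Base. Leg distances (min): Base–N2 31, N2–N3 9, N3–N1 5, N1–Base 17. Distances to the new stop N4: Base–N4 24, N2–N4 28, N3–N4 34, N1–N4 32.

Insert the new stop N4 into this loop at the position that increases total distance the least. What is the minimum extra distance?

Minimum extra distance: 21 min, inserting N4 between Base and N2.

Insertion cost between consecutive stops i–j is d(i,N4) + d(N4,j) − d(i,j):
  between Base and N2: 24 + 28 − 31 = 21
  between N2 and N3: 28 + 34 − 9 = 53
  between N3 and N1: 34 + 32 − 5 = 61
  between N1 and Base: 32 + 24 − 17 = 39
Cheapest insertion is between Base and N2, adding 21.
New total = 62 + 21 = 83.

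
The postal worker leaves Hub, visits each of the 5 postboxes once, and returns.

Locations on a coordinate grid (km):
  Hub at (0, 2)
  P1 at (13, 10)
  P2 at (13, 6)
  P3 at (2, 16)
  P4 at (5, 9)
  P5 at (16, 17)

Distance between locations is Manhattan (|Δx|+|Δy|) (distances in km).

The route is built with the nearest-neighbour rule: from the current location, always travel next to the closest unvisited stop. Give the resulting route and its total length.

At Hub the remaining stops are P4 12, P3 16, P2 17, P1 21, P5 31; go to P4.
At P4 the remaining stops are P1 9, P3 10, P2 11, P5 19; go to P1.
At P1 the remaining stops are P2 4, P5 10, P3 17; go to P2.
At P2 the remaining stops are P5 14, P3 21; go to P5.
At P5 the remaining stops are P3 15; go to P3.
Return P3→Hub: 16.
Total = 12 + 9 + 4 + 14 + 15 + 16 = 70.

70 km along Hub → P4 → P1 → P2 → P5 → P3 → Hub.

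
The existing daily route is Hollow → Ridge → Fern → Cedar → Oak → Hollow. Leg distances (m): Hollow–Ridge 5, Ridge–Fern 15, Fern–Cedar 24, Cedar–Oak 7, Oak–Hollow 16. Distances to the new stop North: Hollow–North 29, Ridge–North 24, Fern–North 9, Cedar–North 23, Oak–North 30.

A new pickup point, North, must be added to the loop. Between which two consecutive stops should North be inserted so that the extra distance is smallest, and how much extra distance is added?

Insertion cost between consecutive stops i–j is d(i,North) + d(North,j) − d(i,j):
  between Hollow and Ridge: 29 + 24 − 5 = 48
  between Ridge and Fern: 24 + 9 − 15 = 18
  between Fern and Cedar: 9 + 23 − 24 = 8
  between Cedar and Oak: 23 + 30 − 7 = 46
  between Oak and Hollow: 30 + 29 − 16 = 43
Cheapest insertion is between Fern and Cedar, adding 8.
New total = 67 + 8 = 75.

Minimum extra distance: 8 m, inserting North between Fern and Cedar.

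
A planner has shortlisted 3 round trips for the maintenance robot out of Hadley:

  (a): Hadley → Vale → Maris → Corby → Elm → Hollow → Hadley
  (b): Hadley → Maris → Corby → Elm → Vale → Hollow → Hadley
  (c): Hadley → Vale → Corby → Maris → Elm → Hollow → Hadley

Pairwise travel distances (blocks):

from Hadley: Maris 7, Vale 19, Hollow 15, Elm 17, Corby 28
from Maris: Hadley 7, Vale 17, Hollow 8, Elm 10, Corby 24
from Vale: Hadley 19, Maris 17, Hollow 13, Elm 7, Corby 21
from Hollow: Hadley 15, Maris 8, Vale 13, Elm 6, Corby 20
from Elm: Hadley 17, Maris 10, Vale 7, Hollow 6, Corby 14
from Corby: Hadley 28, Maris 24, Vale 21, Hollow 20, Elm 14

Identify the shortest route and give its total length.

(a): 19 + 17 + 24 + 14 + 6 + 15 = 95
(b): 7 + 24 + 14 + 7 + 13 + 15 = 80
(c): 19 + 21 + 24 + 10 + 6 + 15 = 95

80 blocks — (b) is the shortest.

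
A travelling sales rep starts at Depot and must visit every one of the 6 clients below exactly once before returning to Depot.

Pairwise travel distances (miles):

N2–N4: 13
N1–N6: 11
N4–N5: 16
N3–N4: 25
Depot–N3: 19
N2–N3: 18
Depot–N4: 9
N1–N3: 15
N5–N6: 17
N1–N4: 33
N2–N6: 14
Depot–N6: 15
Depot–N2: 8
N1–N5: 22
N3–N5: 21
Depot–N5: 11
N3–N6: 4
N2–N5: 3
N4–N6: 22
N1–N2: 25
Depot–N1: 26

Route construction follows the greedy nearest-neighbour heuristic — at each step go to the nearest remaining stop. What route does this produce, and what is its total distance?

From Depot: distances to unvisited — N2=8, N4=9, N5=11, N6=15, N3=19, N1=26. Nearest is N2 (8).
From N2: distances to unvisited — N5=3, N4=13, N6=14, N3=18, N1=25. Nearest is N5 (3).
From N5: distances to unvisited — N4=16, N6=17, N3=21, N1=22. Nearest is N4 (16).
From N4: distances to unvisited — N6=22, N3=25, N1=33. Nearest is N6 (22).
From N6: distances to unvisited — N3=4, N1=11. Nearest is N3 (4).
From N3: distances to unvisited — N1=15. Nearest is N1 (15).
Return N1→Depot: 26.
Total = 8 + 3 + 16 + 22 + 4 + 15 + 26 = 94.

Nearest-neighbour total = 94 miles; route Depot → N2 → N5 → N4 → N6 → N3 → N1 → Depot.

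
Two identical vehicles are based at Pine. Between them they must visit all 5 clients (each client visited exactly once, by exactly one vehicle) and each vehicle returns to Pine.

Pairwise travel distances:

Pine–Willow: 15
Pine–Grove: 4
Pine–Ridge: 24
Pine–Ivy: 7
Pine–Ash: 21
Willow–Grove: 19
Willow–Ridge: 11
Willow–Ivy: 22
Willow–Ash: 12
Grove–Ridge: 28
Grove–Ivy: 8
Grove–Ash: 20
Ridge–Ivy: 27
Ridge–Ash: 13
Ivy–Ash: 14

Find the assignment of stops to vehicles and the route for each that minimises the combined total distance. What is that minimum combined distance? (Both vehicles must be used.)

Check every non-empty split of the stops between the two vehicles; for each half take its own optimal tour:
  {Willow} + {Grove, Ridge, Ivy, Ash}: 30 + 63 = 93
  {Grove} + {Willow, Ridge, Ivy, Ash}: 8 + 60 = 68
  {Willow, Grove} + {Ridge, Ivy, Ash}: 38 + 58 = 96
  {Ridge} + {Willow, Grove, Ivy, Ash}: 48 + 53 = 101
  {Willow, Ridge} + {Grove, Ivy, Ash}: 50 + 45 = 95
  {Grove, Ridge} + {Willow, Ivy, Ash}: 56 + 48 = 104
  … (15 splits in total)
Best: vehicle 1 Pine → Grove → Pine = 8; vehicle 2 Pine → Willow → Ridge → Ash → Ivy → Pine = 60; combined 68.

Minimum combined distance: 68.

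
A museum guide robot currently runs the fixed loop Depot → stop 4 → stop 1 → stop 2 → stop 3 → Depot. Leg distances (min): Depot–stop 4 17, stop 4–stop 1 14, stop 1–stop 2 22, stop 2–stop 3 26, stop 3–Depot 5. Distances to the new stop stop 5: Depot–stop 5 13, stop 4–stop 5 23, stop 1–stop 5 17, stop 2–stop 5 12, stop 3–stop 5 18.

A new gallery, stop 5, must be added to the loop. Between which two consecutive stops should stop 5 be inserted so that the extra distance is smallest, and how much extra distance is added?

Minimum extra distance: 4 min, inserting stop 5 between stop 2 and stop 3.

Insertion cost between consecutive stops i–j is d(i,stop 5) + d(stop 5,j) − d(i,j):
  between Depot and stop 4: 13 + 23 − 17 = 19
  between stop 4 and stop 1: 23 + 17 − 14 = 26
  between stop 1 and stop 2: 17 + 12 − 22 = 7
  between stop 2 and stop 3: 12 + 18 − 26 = 4
  between stop 3 and Depot: 18 + 13 − 5 = 26
Cheapest insertion is between stop 2 and stop 3, adding 4.
New total = 84 + 4 = 88.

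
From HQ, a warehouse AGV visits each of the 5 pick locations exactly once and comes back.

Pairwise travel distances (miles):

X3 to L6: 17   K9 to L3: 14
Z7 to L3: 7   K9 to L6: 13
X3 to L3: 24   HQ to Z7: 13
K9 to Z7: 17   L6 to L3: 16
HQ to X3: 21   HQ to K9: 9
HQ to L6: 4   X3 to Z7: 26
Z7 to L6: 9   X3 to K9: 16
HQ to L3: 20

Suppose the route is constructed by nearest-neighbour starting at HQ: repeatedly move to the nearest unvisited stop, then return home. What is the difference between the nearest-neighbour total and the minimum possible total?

HQ: L6=4, K9=9, Z7=13, L3=20, X3=21 ⇒ L6
L6: Z7=9, K9=13, L3=16, X3=17 ⇒ Z7
Z7: L3=7, K9=17, X3=26 ⇒ L3
L3: K9=14, X3=24 ⇒ K9
K9: X3=16 ⇒ X3
NN route HQ → L6 → Z7 → L3 → K9 → X3 → HQ costs 71.
Optimal: HQ → K9 → X3 → L3 → Z7 → L6 → HQ costs 69 (by enumerating all 60 distinct tours).
Excess = 71 − 69 = 2.

The nearest-neighbour route is 2 miles longer than optimal.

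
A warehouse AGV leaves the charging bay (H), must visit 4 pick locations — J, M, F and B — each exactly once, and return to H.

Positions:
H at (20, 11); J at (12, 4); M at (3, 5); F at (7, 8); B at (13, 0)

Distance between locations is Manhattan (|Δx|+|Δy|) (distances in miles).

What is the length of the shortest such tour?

Shortest round trip = 56 miles.

H→J→M→F→B→H: 15+10+7+14+18 = 64
H→J→M→B→F→H: 15+10+15+14+16 = 70
H→J→F→M→B→H: 15+9+7+15+18 = 64
H→J→F→B→M→H: 15+9+14+15+23 = 76
H→J→B→M→F→H: 15+5+15+7+16 = 58
H→J→B→F→M→H: 15+5+14+7+23 = 64
H→M→J→F→B→H: 23+10+9+14+18 = 74
H→M→J→B→F→H: 23+10+5+14+16 = 68
H→M→F→J→B→H: 23+7+9+5+18 = 62
H→M→B→J→F→H: 23+15+5+9+16 = 68
H→F→J→M→B→H: 16+9+10+15+18 = 68
H→F→M→J→B→H: 16+7+10+5+18 = 56
The minimum is 56.
One optimal route: H → F → M → J → B → H (or its reverse).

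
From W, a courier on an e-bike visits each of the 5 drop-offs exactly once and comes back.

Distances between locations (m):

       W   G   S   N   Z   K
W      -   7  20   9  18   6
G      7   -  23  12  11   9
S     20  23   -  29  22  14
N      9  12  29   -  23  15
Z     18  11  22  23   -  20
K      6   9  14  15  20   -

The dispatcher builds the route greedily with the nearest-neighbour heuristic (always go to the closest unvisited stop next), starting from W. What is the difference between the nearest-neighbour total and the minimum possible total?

From W: K=6, G=7, N=9, Z=18, S=20 → choose K (6).
From K: G=9, S=14, N=15, Z=20 → choose G (9).
From G: Z=11, N=12, S=23 → choose Z (11).
From Z: S=22, N=23 → choose S (22).
From S: N=29 → choose N (29).
NN route W → K → G → Z → S → N → W costs 86.
Optimal: W → N → G → Z → S → K → W costs 74 (by enumerating all 60 distinct tours).
Excess = 86 − 74 = 12.

The nearest-neighbour route is 12 m longer than optimal.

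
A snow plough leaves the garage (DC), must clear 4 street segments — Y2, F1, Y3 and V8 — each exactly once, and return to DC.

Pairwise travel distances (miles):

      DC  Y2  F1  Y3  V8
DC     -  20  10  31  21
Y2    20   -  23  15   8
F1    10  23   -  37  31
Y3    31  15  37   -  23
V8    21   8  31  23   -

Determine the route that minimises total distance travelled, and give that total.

Minimum total distance: 91 miles.

DC - Y2 - F1 - Y3 - V8 - DC: 20+23+37+23+21 = 124
DC - Y2 - F1 - V8 - Y3 - DC: 20+23+31+23+31 = 128
DC - Y2 - Y3 - F1 - V8 - DC: 20+15+37+31+21 = 124
DC - Y2 - Y3 - V8 - F1 - DC: 20+15+23+31+10 = 99
DC - Y2 - V8 - F1 - Y3 - DC: 20+8+31+37+31 = 127
DC - Y2 - V8 - Y3 - F1 - DC: 20+8+23+37+10 = 98
DC - F1 - Y2 - Y3 - V8 - DC: 10+23+15+23+21 = 92
DC - F1 - Y2 - V8 - Y3 - DC: 10+23+8+23+31 = 95
DC - F1 - Y3 - Y2 - V8 - DC: 10+37+15+8+21 = 91
DC - F1 - V8 - Y2 - Y3 - DC: 10+31+8+15+31 = 95
DC - Y3 - Y2 - F1 - V8 - DC: 31+15+23+31+21 = 121
DC - Y3 - F1 - Y2 - V8 - DC: 31+37+23+8+21 = 120
The minimum is 91.
One optimal route: DC → F1 → Y3 → Y2 → V8 → DC (or its reverse).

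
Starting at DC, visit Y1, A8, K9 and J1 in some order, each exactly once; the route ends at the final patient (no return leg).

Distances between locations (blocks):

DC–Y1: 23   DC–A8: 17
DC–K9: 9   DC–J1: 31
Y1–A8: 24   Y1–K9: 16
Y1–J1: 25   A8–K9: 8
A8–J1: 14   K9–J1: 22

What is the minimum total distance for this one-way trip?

Shortest open route: 56 blocks.

There are 4! = 24 possible orderings.
DC - Y1 - A8 - K9 - J1: 23+24+8+22 = 77
DC - Y1 - A8 - J1 - K9: 23+24+14+22 = 83
DC - Y1 - K9 - A8 - J1: 23+16+8+14 = 61
DC - Y1 - K9 - J1 - A8: 23+16+22+14 = 75
DC - Y1 - J1 - A8 - K9: 23+25+14+8 = 70
DC - Y1 - J1 - K9 - A8: 23+25+22+8 = 78
DC - A8 - Y1 - K9 - J1: 17+24+16+22 = 79
DC - A8 - Y1 - J1 - K9: 17+24+25+22 = 88
DC - A8 - K9 - Y1 - J1: 17+8+16+25 = 66
DC - A8 - K9 - J1 - Y1: 17+8+22+25 = 72
DC - A8 - J1 - Y1 - K9: 17+14+25+16 = 72
DC - A8 - J1 - K9 - Y1: 17+14+22+16 = 69
DC - K9 - Y1 - A8 - J1: 9+16+24+14 = 63
DC - K9 - Y1 - J1 - A8: 9+16+25+14 = 64
… (10 more)
DC - K9 - A8 - J1 - Y1: 9+8+14+25 = 56  ← best
The minimum is 56.
One shortest path: DC → K9 → A8 → J1 → Y1.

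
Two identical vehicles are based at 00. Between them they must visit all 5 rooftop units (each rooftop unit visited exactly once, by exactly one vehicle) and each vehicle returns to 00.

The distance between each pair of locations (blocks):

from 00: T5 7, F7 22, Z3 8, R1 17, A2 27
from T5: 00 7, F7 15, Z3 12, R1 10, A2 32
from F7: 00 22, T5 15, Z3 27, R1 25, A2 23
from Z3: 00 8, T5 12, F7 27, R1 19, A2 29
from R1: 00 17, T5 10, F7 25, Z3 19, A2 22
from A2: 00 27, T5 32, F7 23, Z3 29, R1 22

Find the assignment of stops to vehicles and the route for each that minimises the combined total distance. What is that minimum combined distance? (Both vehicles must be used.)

Try each way of splitting the stops between the two vehicles (each non-empty) and, for each split, find the best tour for each vehicle:
  {T5} + {F7, Z3, R1, A2}: 14 + 94 = 108
  {F7} + {T5, Z3, R1, A2}: 44 + 76 = 120
  {T5, F7} + {Z3, R1, A2}: 44 + 76 = 120
  {Z3} + {T5, F7, R1, A2}: 16 + 84 = 100
  {T5, Z3} + {F7, R1, A2}: 27 + 84 = 111
  {F7, Z3} + {T5, R1, A2}: 57 + 66 = 123
  … (15 splits in total)
Best: vehicle 1 00 → Z3 → 00 = 16; vehicle 2 00 → T5 → F7 → A2 → R1 → 00 = 84; combined 100.

100 blocks — the smallest possible combined total.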